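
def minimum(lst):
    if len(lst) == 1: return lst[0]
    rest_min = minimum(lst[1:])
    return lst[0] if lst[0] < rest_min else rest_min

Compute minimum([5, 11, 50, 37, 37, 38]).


minimum([5, 11, 50, 37, 37, 38]): compare 5 with minimum([11, 50, 37, 37, 38])
minimum([11, 50, 37, 37, 38]): compare 11 with minimum([50, 37, 37, 38])
minimum([50, 37, 37, 38]): compare 50 with minimum([37, 37, 38])
minimum([37, 37, 38]): compare 37 with minimum([37, 38])
minimum([37, 38]): compare 37 with minimum([38])
minimum([38]) = 38  (base case)
Compare 37 with 38 -> 37
Compare 37 with 37 -> 37
Compare 50 with 37 -> 37
Compare 11 with 37 -> 11
Compare 5 with 11 -> 5

5


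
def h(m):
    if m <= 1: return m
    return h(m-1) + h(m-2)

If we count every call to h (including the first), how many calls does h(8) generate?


Let C(n) = total calls for h(n)
C(0) = 1, C(1) = 1
C(2) = 1 + C(1) + C(0) = 1 + 1 + 1 = 3
C(3) = 1 + C(2) + C(1) = 1 + 3 + 1 = 5
C(4) = 1 + C(3) + C(2) = 1 + 5 + 3 = 9
C(5) = 1 + C(4) + C(3) = 1 + 9 + 5 = 15
C(6) = 1 + C(5) + C(4) = 1 + 15 + 9 = 25
C(7) = 1 + C(6) + C(5) = 1 + 25 + 15 = 41
C(8) = 1 + C(7) + C(6) = 1 + 41 + 25 = 67

67


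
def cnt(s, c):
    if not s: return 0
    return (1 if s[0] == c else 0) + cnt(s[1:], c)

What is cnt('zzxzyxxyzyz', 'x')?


s[0]='z' != 'x' -> 0
s[0]='z' != 'x' -> 0
s[0]='x' == 'x' -> 1
s[0]='z' != 'x' -> 0
s[0]='y' != 'x' -> 0
s[0]='x' == 'x' -> 1
s[0]='x' == 'x' -> 1
s[0]='y' != 'x' -> 0
s[0]='z' != 'x' -> 0
s[0]='y' != 'x' -> 0
s[0]='z' != 'x' -> 0
Sum: 0 + 0 + 1 + 0 + 0 + 1 + 1 + 0 + 0 + 0 + 0 = 3

3


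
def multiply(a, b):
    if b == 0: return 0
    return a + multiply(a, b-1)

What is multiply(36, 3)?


multiply(36, 3) = 36 + multiply(36, 2)
multiply(36, 2) = 36 + multiply(36, 1)
multiply(36, 1) = 36 + multiply(36, 0)
multiply(36, 0) = 0  (base case)
Total: 36 + 36 + 36 + 0 = 108

108


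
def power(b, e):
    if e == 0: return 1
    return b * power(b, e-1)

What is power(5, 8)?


power(5, 8)
= 5 * power(5, 7)
= 5 * 5 * power(5, 6)
= 5 * 5 * 5 * power(5, 5)
= 5 * 5 * 5 * 5 * power(5, 4)
= 5 * 5 * 5 * 5 * 5 * power(5, 3)
= 5 * 5 * 5 * 5 * 5 * 5 * power(5, 2)
= 5 * 5 * 5 * 5 * 5 * 5 * 5 * power(5, 1)
= 5 * 5 * 5 * 5 * 5 * 5 * 5 * 5 * power(5, 0)
= 5 * 5 * 5 * 5 * 5 * 5 * 5 * 5 * 1
= 390625

390625


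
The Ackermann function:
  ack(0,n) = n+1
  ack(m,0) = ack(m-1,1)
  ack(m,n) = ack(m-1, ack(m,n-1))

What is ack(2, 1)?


ack(2, 1) = ack(1, ack(2, 0))
  ack(2, 0) = ack(1, 1)
    ack(1, 1) = ack(0, ack(1, 0))
      ack(1, 0) = ack(0, 1)
        ack(0, 1) = 2
      = ack(0, 2)
      ack(0, 2) = 3
  = ack(1, 3)
  ack(1, 3) = ack(0, ack(1, 2))
    ack(1, 2) = ack(0, ack(1, 1))
      ack(1, 1) = ack(0, ack(1, 0))
        ack(1, 0) = ack(0, 1)
          ack(0, 1) = 2
        = ack(0, 2)
        ack(0, 2) = 3
      = ack(0, 3)
      ack(0, 3) = 4
    = ack(0, 4)
    ack(0, 4) = 5
Result: ack(2, 1) = 5

5


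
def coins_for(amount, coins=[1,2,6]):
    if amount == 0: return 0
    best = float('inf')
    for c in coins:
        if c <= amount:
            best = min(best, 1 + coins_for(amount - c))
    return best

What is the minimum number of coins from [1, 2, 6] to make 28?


Building up with DP:
coins_for(0) = 0
coins_for(1) = min(1+coins_for(0)=1+0=1) = 1
coins_for(2) = min(1+coins_for(1)=1+1=2, 1+coins_for(0)=1+0=1) = 1
coins_for(3) = min(1+coins_for(2)=1+1=2, 1+coins_for(1)=1+1=2) = 2
coins_for(4) = min(1+coins_for(3)=1+2=3, 1+coins_for(2)=1+1=2) = 2
coins_for(5) = min(1+coins_for(4)=1+2=3, 1+coins_for(3)=1+2=3) = 3
coins_for(6) = min(1+coins_for(5)=1+3=4, 1+coins_for(4)=1+2=3, 1+coins_for(0)=1+0=1) = 1
coins_for(7) = min(1+coins_for(6)=1+1=2, 1+coins_for(5)=1+3=4, 1+coins_for(1)=1+1=2) = 2
coins_for(8) = min(1+coins_for(7)=1+2=3, 1+coins_for(6)=1+1=2, 1+coins_for(2)=1+1=2) = 2
coins_for(9) = min(1+coins_for(8)=1+2=3, 1+coins_for(7)=1+2=3, 1+coins_for(3)=1+2=3) = 3
coins_for(10) = min(1+coins_for(9)=1+3=4, 1+coins_for(8)=1+2=3, 1+coins_for(4)=1+2=3) = 3
coins_for(11) = min(1+coins_for(10)=1+3=4, 1+coins_for(9)=1+3=4, 1+coins_for(5)=1+3=4) = 4
coins_for(12) = min(1+coins_for(11)=1+4=5, 1+coins_for(10)=1+3=4, 1+coins_for(6)=1+1=2) = 2
coins_for(13) = min(1+coins_for(12)=1+2=3, 1+coins_for(11)=1+4=5, 1+coins_for(7)=1+2=3) = 3
coins_for(14) = min(1+coins_for(13)=1+3=4, 1+coins_for(12)=1+2=3, 1+coins_for(8)=1+2=3) = 3
coins_for(15) = min(1+coins_for(14)=1+3=4, 1+coins_for(13)=1+3=4, 1+coins_for(9)=1+3=4) = 4
coins_for(16) = min(1+coins_for(15)=1+4=5, 1+coins_for(14)=1+3=4, 1+coins_for(10)=1+3=4) = 4
coins_for(17) = min(1+coins_for(16)=1+4=5, 1+coins_for(15)=1+4=5, 1+coins_for(11)=1+4=5) = 5
coins_for(18) = min(1+coins_for(17)=1+5=6, 1+coins_for(16)=1+4=5, 1+coins_for(12)=1+2=3) = 3
coins_for(19) = min(1+coins_for(18)=1+3=4, 1+coins_for(17)=1+5=6, 1+coins_for(13)=1+3=4) = 4
coins_for(20) = min(1+coins_for(19)=1+4=5, 1+coins_for(18)=1+3=4, 1+coins_for(14)=1+3=4) = 4
coins_for(21) = min(1+coins_for(20)=1+4=5, 1+coins_for(19)=1+4=5, 1+coins_for(15)=1+4=5) = 5
coins_for(22) = min(1+coins_for(21)=1+5=6, 1+coins_for(20)=1+4=5, 1+coins_for(16)=1+4=5) = 5
coins_for(23) = min(1+coins_for(22)=1+5=6, 1+coins_for(21)=1+5=6, 1+coins_for(17)=1+5=6) = 6
coins_for(24) = min(1+coins_for(23)=1+6=7, 1+coins_for(22)=1+5=6, 1+coins_for(18)=1+3=4) = 4
coins_for(25) = min(1+coins_for(24)=1+4=5, 1+coins_for(23)=1+6=7, 1+coins_for(19)=1+4=5) = 5
coins_for(26) = min(1+coins_for(25)=1+5=6, 1+coins_for(24)=1+4=5, 1+coins_for(20)=1+4=5) = 5
coins_for(27) = min(1+coins_for(26)=1+5=6, 1+coins_for(25)=1+5=6, 1+coins_for(21)=1+5=6) = 6
coins_for(28) = min(1+coins_for(27)=1+6=7, 1+coins_for(26)=1+5=6, 1+coins_for(22)=1+5=6) = 6

6


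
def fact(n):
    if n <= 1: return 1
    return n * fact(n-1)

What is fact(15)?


fact(15)
= 15 * fact(14)
= 15 * 14 * fact(13)
= 15 * 14 * 13 * fact(12)
= 15 * 14 * 13 * 12 * fact(11)
= 15 * 14 * 13 * 12 * 11 * fact(10)
= 15 * 14 * 13 * 12 * 11 * 10 * fact(9)
= 15 * 14 * 13 * 12 * 11 * 10 * 9 * fact(8)
= 15 * 14 * 13 * 12 * 11 * 10 * 9 * 8 * fact(7)
= 15 * 14 * 13 * 12 * 11 * 10 * 9 * 8 * 7 * fact(6)
= 15 * 14 * 13 * 12 * 11 * 10 * 9 * 8 * 7 * 6 * fact(5)
= 15 * 14 * 13 * 12 * 11 * 10 * 9 * 8 * 7 * 6 * 5 * fact(4)
= 15 * 14 * 13 * 12 * 11 * 10 * 9 * 8 * 7 * 6 * 5 * 4 * fact(3)
= 15 * 14 * 13 * 12 * 11 * 10 * 9 * 8 * 7 * 6 * 5 * 4 * 3 * fact(2)
= 15 * 14 * 13 * 12 * 11 * 10 * 9 * 8 * 7 * 6 * 5 * 4 * 3 * 2 * fact(1)
= 15 * 14 * 13 * 12 * 11 * 10 * 9 * 8 * 7 * 6 * 5 * 4 * 3 * 2 * 1
= 1307674368000

1307674368000


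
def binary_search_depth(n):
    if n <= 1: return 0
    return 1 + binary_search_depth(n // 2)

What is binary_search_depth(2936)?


2936 / 2 = 1468
1468 / 2 = 734
734 / 2 = 367
367 / 2 = 183
183 / 2 = 91
91 / 2 = 45
45 / 2 = 22
22 / 2 = 11
11 / 2 = 5
5 / 2 = 2
2 / 2 = 1
Reached 1 after 11 halvings

11


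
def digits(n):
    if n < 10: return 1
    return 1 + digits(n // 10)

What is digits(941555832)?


digits(941555832) = 1 + digits(94155583)
digits(94155583) = 1 + digits(9415558)
digits(9415558) = 1 + digits(941555)
digits(941555) = 1 + digits(94155)
digits(94155) = 1 + digits(9415)
digits(9415) = 1 + digits(941)
digits(941) = 1 + digits(94)
digits(94) = 1 + digits(9)
digits(9) = 1  (base case: 9 < 10)
Unwinding: 1 + 1 + 1 + 1 + 1 + 1 + 1 + 1 + 1 = 9

9


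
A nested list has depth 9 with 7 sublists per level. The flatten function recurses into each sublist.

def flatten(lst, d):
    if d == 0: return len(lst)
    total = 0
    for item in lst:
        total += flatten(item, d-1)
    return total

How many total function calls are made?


At depth 0 (root): 1 call
At depth 1: each of 1 parents calls flatten on 7 children = 7 calls
At depth 2: each of 7 parents calls flatten on 7 children = 49 calls
At depth 3: each of 49 parents calls flatten on 7 children = 343 calls
At depth 4: each of 343 parents calls flatten on 7 children = 2401 calls
At depth 5: each of 2401 parents calls flatten on 7 children = 16807 calls
At depth 6: each of 16807 parents calls flatten on 7 children = 117649 calls
At depth 7: each of 117649 parents calls flatten on 7 children = 823543 calls
At depth 8: each of 823543 parents calls flatten on 7 children = 5764801 calls
At depth 9: each of 5764801 parents calls flatten on 7 children = 40353607 calls
Total: 1 + 7 + 49 + 343 + 2401 + 16807 + 117649 + 823543 + 5764801 + 40353607 = 47079208

47079208


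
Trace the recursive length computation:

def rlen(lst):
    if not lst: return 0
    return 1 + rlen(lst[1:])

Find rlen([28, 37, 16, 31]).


rlen([28, 37, 16, 31]) = 1 + rlen([37, 16, 31])
rlen([37, 16, 31]) = 1 + rlen([16, 31])
rlen([16, 31]) = 1 + rlen([31])
rlen([31]) = 1 + rlen([])
rlen([]) = 0  (base case)
Unwinding: 1 + 1 + 1 + 1 + 0 = 4

4


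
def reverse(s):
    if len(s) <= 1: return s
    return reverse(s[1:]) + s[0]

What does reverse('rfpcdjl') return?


reverse('rfpcdjl') = reverse('fpcdjl') + 'r'
reverse('fpcdjl') = reverse('pcdjl') + 'f'
reverse('pcdjl') = reverse('cdjl') + 'p'
reverse('cdjl') = reverse('djl') + 'c'
reverse('djl') = reverse('jl') + 'd'
reverse('jl') = reverse('l') + 'j'
reverse('l') = 'l'  (base case)
Concatenating: 'l' + 'j' + 'd' + 'c' + 'p' + 'f' + 'r' = 'ljdcpfr'

ljdcpfr


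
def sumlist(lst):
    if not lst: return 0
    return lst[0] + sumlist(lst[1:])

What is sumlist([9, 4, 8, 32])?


sumlist([9, 4, 8, 32]) = 9 + sumlist([4, 8, 32])
sumlist([4, 8, 32]) = 4 + sumlist([8, 32])
sumlist([8, 32]) = 8 + sumlist([32])
sumlist([32]) = 32 + sumlist([])
sumlist([]) = 0  (base case)
Total: 9 + 4 + 8 + 32 + 0 = 53

53


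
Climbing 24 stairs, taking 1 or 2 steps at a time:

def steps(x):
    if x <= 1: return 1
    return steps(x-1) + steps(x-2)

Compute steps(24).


Building up from base cases:
steps(0) = 1
steps(1) = 1
steps(2) = steps(1) + steps(0) = 1 + 1 = 2
steps(3) = steps(2) + steps(1) = 2 + 1 = 3
steps(4) = steps(3) + steps(2) = 3 + 2 = 5
steps(5) = steps(4) + steps(3) = 5 + 3 = 8
steps(6) = steps(5) + steps(4) = 8 + 5 = 13
steps(7) = steps(6) + steps(5) = 13 + 8 = 21
steps(8) = steps(7) + steps(6) = 21 + 13 = 34
steps(9) = steps(8) + steps(7) = 34 + 21 = 55
steps(10) = steps(9) + steps(8) = 55 + 34 = 89
steps(11) = steps(10) + steps(9) = 89 + 55 = 144
steps(12) = steps(11) + steps(10) = 144 + 89 = 233
steps(13) = steps(12) + steps(11) = 233 + 144 = 377
steps(14) = steps(13) + steps(12) = 377 + 233 = 610
steps(15) = steps(14) + steps(13) = 610 + 377 = 987
steps(16) = steps(15) + steps(14) = 987 + 610 = 1597
steps(17) = steps(16) + steps(15) = 1597 + 987 = 2584
steps(18) = steps(17) + steps(16) = 2584 + 1597 = 4181
steps(19) = steps(18) + steps(17) = 4181 + 2584 = 6765
steps(20) = steps(19) + steps(18) = 6765 + 4181 = 10946
steps(21) = steps(20) + steps(19) = 10946 + 6765 = 17711
steps(22) = steps(21) + steps(20) = 17711 + 10946 = 28657
steps(23) = steps(22) + steps(21) = 28657 + 17711 = 46368
steps(24) = steps(23) + steps(22) = 46368 + 28657 = 75025

75025


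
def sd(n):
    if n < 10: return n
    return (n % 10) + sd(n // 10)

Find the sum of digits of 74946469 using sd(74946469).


sd(74946469) = 9 + sd(7494646)
sd(7494646) = 6 + sd(749464)
sd(749464) = 4 + sd(74946)
sd(74946) = 6 + sd(7494)
sd(7494) = 4 + sd(749)
sd(749) = 9 + sd(74)
sd(74) = 4 + sd(7)
sd(7) = 7  (base case)
Total: 9 + 6 + 4 + 6 + 4 + 9 + 4 + 7 = 49

49


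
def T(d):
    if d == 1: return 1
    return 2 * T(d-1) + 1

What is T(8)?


T(8) = 2 * T(7) + 1
T(7) = 2 * T(6) + 1
T(6) = 2 * T(5) + 1
T(5) = 2 * T(4) + 1
T(4) = 2 * T(3) + 1
T(3) = 2 * T(2) + 1
T(2) = 2 * T(1) + 1
T(1) = 1  (base case)
T(2) = 2 * 1 + 1 = 3
T(3) = 2 * 3 + 1 = 7
T(4) = 2 * 7 + 1 = 15
T(5) = 2 * 15 + 1 = 31
T(6) = 2 * 31 + 1 = 63
T(7) = 2 * 63 + 1 = 127
T(8) = 2 * 127 + 1 = 255

255


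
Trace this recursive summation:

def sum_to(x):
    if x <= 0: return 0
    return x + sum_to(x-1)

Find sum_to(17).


sum_to(17)
= 17 + 16 + 15 + 14 + 13 + 12 + 11 + 10 + 9 + 8 + 7 + 6 + 5 + 4 + 3 + 2 + 1 + sum_to(0)
= 17 + 16 + 15 + 14 + 13 + 12 + 11 + 10 + 9 + 8 + 7 + 6 + 5 + 4 + 3 + 2 + 1 + 0
= 153

153


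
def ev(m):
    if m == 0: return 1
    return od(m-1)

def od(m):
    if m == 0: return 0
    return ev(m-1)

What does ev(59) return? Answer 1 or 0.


ev(59) = od(58)
od(58) = ev(57)
ev(57) = od(56)
od(56) = ev(55)
ev(55) = od(54)
od(54) = ev(53)
ev(53) = od(52)
od(52) = ev(51)
ev(51) = od(50)
od(50) = ev(49)
ev(49) = od(48)
od(48) = ev(47)
ev(47) = od(46)
od(46) = ev(45)
ev(45) = od(44)
od(44) = ev(43)
ev(43) = od(42)
od(42) = ev(41)
ev(41) = od(40)
od(40) = ev(39)
ev(39) = od(38)
od(38) = ev(37)
ev(37) = od(36)
od(36) = ev(35)
ev(35) = od(34)
od(34) = ev(33)
ev(33) = od(32)
od(32) = ev(31)
ev(31) = od(30)
od(30) = ev(29)
ev(29) = od(28)
od(28) = ev(27)
ev(27) = od(26)
od(26) = ev(25)
ev(25) = od(24)
od(24) = ev(23)
ev(23) = od(22)
od(22) = ev(21)
ev(21) = od(20)
od(20) = ev(19)
ev(19) = od(18)
od(18) = ev(17)
ev(17) = od(16)
od(16) = ev(15)
ev(15) = od(14)
od(14) = ev(13)
ev(13) = od(12)
od(12) = ev(11)
ev(11) = od(10)
od(10) = ev(9)
ev(9) = od(8)
od(8) = ev(7)
ev(7) = od(6)
od(6) = ev(5)
ev(5) = od(4)
od(4) = ev(3)
ev(3) = od(2)
od(2) = ev(1)
ev(1) = od(0)
od(0) = 0  (base case)
Result: 0

0


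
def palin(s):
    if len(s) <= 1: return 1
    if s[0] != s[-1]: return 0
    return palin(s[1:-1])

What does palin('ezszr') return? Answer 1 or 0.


palin('ezszr'): s[0]='e' != s[-1]='r' -> return 0
Result: 0 (not a palindrome)

0


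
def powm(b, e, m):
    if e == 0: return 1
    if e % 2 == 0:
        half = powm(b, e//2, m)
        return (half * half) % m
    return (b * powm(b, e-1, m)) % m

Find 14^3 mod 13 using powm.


powm(14, 3, 13): e is odd, compute powm(14, 2, 13)
  powm(14, 2, 13): e is even, compute powm(14, 1, 13)
    powm(14, 1, 13): e is odd, compute powm(14, 0, 13)
      powm(14, 0, 13) = 1
    (14 * 1) % 13 = 1
  half=1, (1*1) % 13 = 1
(14 * 1) % 13 = 1

1


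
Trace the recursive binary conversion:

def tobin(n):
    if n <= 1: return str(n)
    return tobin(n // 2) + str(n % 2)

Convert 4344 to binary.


tobin(4344) = tobin(2172) + '0'
tobin(2172) = tobin(1086) + '0'
tobin(1086) = tobin(543) + '0'
tobin(543) = tobin(271) + '1'
tobin(271) = tobin(135) + '1'
tobin(135) = tobin(67) + '1'
tobin(67) = tobin(33) + '1'
tobin(33) = tobin(16) + '1'
tobin(16) = tobin(8) + '0'
tobin(8) = tobin(4) + '0'
tobin(4) = tobin(2) + '0'
tobin(2) = tobin(1) + '0'
tobin(1) = '1'  (base case)
Concatenating: '1' + '0' + '0' + '0' + '0' + '1' + '1' + '1' + '1' + '1' + '0' + '0' + '0' = '1000011111000'

1000011111000


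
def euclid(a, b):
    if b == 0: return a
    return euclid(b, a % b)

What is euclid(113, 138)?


euclid(113, 138) = euclid(138, 113)
euclid(138, 113) = euclid(113, 25)
euclid(113, 25) = euclid(25, 13)
euclid(25, 13) = euclid(13, 12)
euclid(13, 12) = euclid(12, 1)
euclid(12, 1) = euclid(1, 0)
euclid(1, 0) = 1  (base case)

1


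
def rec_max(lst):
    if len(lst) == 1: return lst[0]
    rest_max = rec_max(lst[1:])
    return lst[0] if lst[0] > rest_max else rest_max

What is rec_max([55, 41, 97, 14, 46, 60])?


rec_max([55, 41, 97, 14, 46, 60]): compare 55 with rec_max([41, 97, 14, 46, 60])
rec_max([41, 97, 14, 46, 60]): compare 41 with rec_max([97, 14, 46, 60])
rec_max([97, 14, 46, 60]): compare 97 with rec_max([14, 46, 60])
rec_max([14, 46, 60]): compare 14 with rec_max([46, 60])
rec_max([46, 60]): compare 46 with rec_max([60])
rec_max([60]) = 60  (base case)
Compare 46 with 60 -> 60
Compare 14 with 60 -> 60
Compare 97 with 60 -> 97
Compare 41 with 97 -> 97
Compare 55 with 97 -> 97

97


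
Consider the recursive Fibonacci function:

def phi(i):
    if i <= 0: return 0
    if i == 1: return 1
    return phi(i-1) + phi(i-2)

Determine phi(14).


Computing phi(14) bottom-up:
phi(0) = 0
phi(1) = 1
phi(2) = phi(1) + phi(0) = 1 + 0 = 1
phi(3) = phi(2) + phi(1) = 1 + 1 = 2
phi(4) = phi(3) + phi(2) = 2 + 1 = 3
phi(5) = phi(4) + phi(3) = 3 + 2 = 5
phi(6) = phi(5) + phi(4) = 5 + 3 = 8
phi(7) = phi(6) + phi(5) = 8 + 5 = 13
phi(8) = phi(7) + phi(6) = 13 + 8 = 21
phi(9) = phi(8) + phi(7) = 21 + 13 = 34
phi(10) = phi(9) + phi(8) = 34 + 21 = 55
phi(11) = phi(10) + phi(9) = 55 + 34 = 89
phi(12) = phi(11) + phi(10) = 89 + 55 = 144
phi(13) = phi(12) + phi(11) = 144 + 89 = 233
phi(14) = phi(13) + phi(12) = 233 + 144 = 377

377


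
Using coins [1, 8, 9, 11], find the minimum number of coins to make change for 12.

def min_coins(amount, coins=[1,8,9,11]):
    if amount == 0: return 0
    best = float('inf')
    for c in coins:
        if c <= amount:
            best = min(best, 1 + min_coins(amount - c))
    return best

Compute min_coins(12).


Building up with DP:
min_coins(0) = 0
min_coins(1) = min(1+min_coins(0)=1+0=1) = 1
min_coins(2) = min(1+min_coins(1)=1+1=2) = 2
min_coins(3) = min(1+min_coins(2)=1+2=3) = 3
min_coins(4) = min(1+min_coins(3)=1+3=4) = 4
min_coins(5) = min(1+min_coins(4)=1+4=5) = 5
min_coins(6) = min(1+min_coins(5)=1+5=6) = 6
min_coins(7) = min(1+min_coins(6)=1+6=7) = 7
min_coins(8) = min(1+min_coins(7)=1+7=8, 1+min_coins(0)=1+0=1) = 1
min_coins(9) = min(1+min_coins(8)=1+1=2, 1+min_coins(1)=1+1=2, 1+min_coins(0)=1+0=1) = 1
min_coins(10) = min(1+min_coins(9)=1+1=2, 1+min_coins(2)=1+2=3, 1+min_coins(1)=1+1=2) = 2
min_coins(11) = min(1+min_coins(10)=1+2=3, 1+min_coins(3)=1+3=4, 1+min_coins(2)=1+2=3, 1+min_coins(0)=1+0=1) = 1
min_coins(12) = min(1+min_coins(11)=1+1=2, 1+min_coins(4)=1+4=5, 1+min_coins(3)=1+3=4, 1+min_coins(1)=1+1=2) = 2

2


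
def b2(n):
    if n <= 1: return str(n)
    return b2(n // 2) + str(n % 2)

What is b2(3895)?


b2(3895) = b2(1947) + '1'
b2(1947) = b2(973) + '1'
b2(973) = b2(486) + '1'
b2(486) = b2(243) + '0'
b2(243) = b2(121) + '1'
b2(121) = b2(60) + '1'
b2(60) = b2(30) + '0'
b2(30) = b2(15) + '0'
b2(15) = b2(7) + '1'
b2(7) = b2(3) + '1'
b2(3) = b2(1) + '1'
b2(1) = '1'  (base case)
Concatenating: '1' + '1' + '1' + '1' + '0' + '0' + '1' + '1' + '0' + '1' + '1' + '1' = '111100110111'

111100110111


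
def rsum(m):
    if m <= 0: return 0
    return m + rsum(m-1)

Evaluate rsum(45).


rsum(45)
= 45 + 44 + 43 + 42 + 41 + 40 + 39 + 38 + 37 + 36 + 35 + 34 + 33 + 32 + 31 + 30 + 29 + 28 + 27 + 26 + 25 + 24 + 23 + 22 + 21 + 20 + 19 + 18 + 17 + 16 + 15 + 14 + 13 + 12 + 11 + 10 + 9 + 8 + 7 + 6 + 5 + 4 + 3 + 2 + 1 + rsum(0)
= 45 + 44 + 43 + 42 + 41 + 40 + 39 + 38 + 37 + 36 + 35 + 34 + 33 + 32 + 31 + 30 + 29 + 28 + 27 + 26 + 25 + 24 + 23 + 22 + 21 + 20 + 19 + 18 + 17 + 16 + 15 + 14 + 13 + 12 + 11 + 10 + 9 + 8 + 7 + 6 + 5 + 4 + 3 + 2 + 1 + 0
= 1035

1035


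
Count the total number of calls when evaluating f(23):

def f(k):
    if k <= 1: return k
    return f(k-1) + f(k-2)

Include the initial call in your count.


Let C(n) = total calls for f(n)
C(0) = 1, C(1) = 1
C(2) = 1 + C(1) + C(0) = 1 + 1 + 1 = 3
C(3) = 1 + C(2) + C(1) = 1 + 3 + 1 = 5
C(4) = 1 + C(3) + C(2) = 1 + 5 + 3 = 9
C(5) = 1 + C(4) + C(3) = 1 + 9 + 5 = 15
C(6) = 1 + C(5) + C(4) = 1 + 15 + 9 = 25
C(7) = 1 + C(6) + C(5) = 1 + 25 + 15 = 41
C(8) = 1 + C(7) + C(6) = 1 + 41 + 25 = 67
C(9) = 1 + C(8) + C(7) = 1 + 67 + 41 = 109
C(10) = 1 + C(9) + C(8) = 1 + 109 + 67 = 177
C(11) = 1 + C(10) + C(9) = 1 + 177 + 109 = 287
C(12) = 1 + C(11) + C(10) = 1 + 287 + 177 = 465
C(13) = 1 + C(12) + C(11) = 1 + 465 + 287 = 753
C(14) = 1 + C(13) + C(12) = 1 + 753 + 465 = 1219
C(15) = 1 + C(14) + C(13) = 1 + 1219 + 753 = 1973
C(16) = 1 + C(15) + C(14) = 1 + 1973 + 1219 = 3193
C(17) = 1 + C(16) + C(15) = 1 + 3193 + 1973 = 5167
C(18) = 1 + C(17) + C(16) = 1 + 5167 + 3193 = 8361
C(19) = 1 + C(18) + C(17) = 1 + 8361 + 5167 = 13529
C(20) = 1 + C(19) + C(18) = 1 + 13529 + 8361 = 21891
C(21) = 1 + C(20) + C(19) = 1 + 21891 + 13529 = 35421
C(22) = 1 + C(21) + C(20) = 1 + 35421 + 21891 = 57313
C(23) = 1 + C(22) + C(21) = 1 + 57313 + 35421 = 92735

92735


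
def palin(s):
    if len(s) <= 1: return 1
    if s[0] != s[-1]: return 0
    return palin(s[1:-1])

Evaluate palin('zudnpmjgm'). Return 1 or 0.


palin('zudnpmjgm'): s[0]='z' != s[-1]='m' -> return 0
Result: 0 (not a palindrome)

0


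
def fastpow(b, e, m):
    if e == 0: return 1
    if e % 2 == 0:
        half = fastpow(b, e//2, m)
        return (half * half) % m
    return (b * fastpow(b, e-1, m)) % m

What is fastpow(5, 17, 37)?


fastpow(5, 17, 37): e is odd, compute fastpow(5, 16, 37)
  fastpow(5, 16, 37): e is even, compute fastpow(5, 8, 37)
    fastpow(5, 8, 37): e is even, compute fastpow(5, 4, 37)
      fastpow(5, 4, 37): e is even, compute fastpow(5, 2, 37)
        fastpow(5, 2, 37): e is even, compute fastpow(5, 1, 37)
          fastpow(5, 1, 37): e is odd, compute fastpow(5, 0, 37)
          fastpow(5, 0, 37) = 1
          (5 * 1) % 37 = 5
        half=5, (5*5) % 37 = 25
      half=25, (25*25) % 37 = 33
    half=33, (33*33) % 37 = 16
  half=16, (16*16) % 37 = 34
(5 * 34) % 37 = 22

22


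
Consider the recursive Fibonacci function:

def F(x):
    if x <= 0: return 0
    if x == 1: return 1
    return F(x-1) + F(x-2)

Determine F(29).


Computing F(29) bottom-up:
F(0) = 0
F(1) = 1
F(2) = F(1) + F(0) = 1 + 0 = 1
F(3) = F(2) + F(1) = 1 + 1 = 2
F(4) = F(3) + F(2) = 2 + 1 = 3
F(5) = F(4) + F(3) = 3 + 2 = 5
F(6) = F(5) + F(4) = 5 + 3 = 8
F(7) = F(6) + F(5) = 8 + 5 = 13
F(8) = F(7) + F(6) = 13 + 8 = 21
F(9) = F(8) + F(7) = 21 + 13 = 34
F(10) = F(9) + F(8) = 34 + 21 = 55
F(11) = F(10) + F(9) = 55 + 34 = 89
F(12) = F(11) + F(10) = 89 + 55 = 144
F(13) = F(12) + F(11) = 144 + 89 = 233
F(14) = F(13) + F(12) = 233 + 144 = 377
F(15) = F(14) + F(13) = 377 + 233 = 610
F(16) = F(15) + F(14) = 610 + 377 = 987
F(17) = F(16) + F(15) = 987 + 610 = 1597
F(18) = F(17) + F(16) = 1597 + 987 = 2584
F(19) = F(18) + F(17) = 2584 + 1597 = 4181
F(20) = F(19) + F(18) = 4181 + 2584 = 6765
F(21) = F(20) + F(19) = 6765 + 4181 = 10946
F(22) = F(21) + F(20) = 10946 + 6765 = 17711
F(23) = F(22) + F(21) = 17711 + 10946 = 28657
F(24) = F(23) + F(22) = 28657 + 17711 = 46368
F(25) = F(24) + F(23) = 46368 + 28657 = 75025
F(26) = F(25) + F(24) = 75025 + 46368 = 121393
F(27) = F(26) + F(25) = 121393 + 75025 = 196418
F(28) = F(27) + F(26) = 196418 + 121393 = 317811
F(29) = F(28) + F(27) = 317811 + 196418 = 514229

514229


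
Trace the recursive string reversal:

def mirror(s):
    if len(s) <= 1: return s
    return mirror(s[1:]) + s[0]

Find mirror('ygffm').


mirror('ygffm') = mirror('gffm') + 'y'
mirror('gffm') = mirror('ffm') + 'g'
mirror('ffm') = mirror('fm') + 'f'
mirror('fm') = mirror('m') + 'f'
mirror('m') = 'm'  (base case)
Concatenating: 'm' + 'f' + 'f' + 'g' + 'y' = 'mffgy'

mffgy


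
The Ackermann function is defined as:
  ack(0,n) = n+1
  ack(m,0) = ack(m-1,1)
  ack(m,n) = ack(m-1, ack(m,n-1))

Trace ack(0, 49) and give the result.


ack(0, 49) = 50
Result: ack(0, 49) = 50

50


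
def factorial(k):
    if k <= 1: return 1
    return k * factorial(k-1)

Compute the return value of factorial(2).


factorial(2)
= 2 * factorial(1)
= 2 * 1
= 2

2


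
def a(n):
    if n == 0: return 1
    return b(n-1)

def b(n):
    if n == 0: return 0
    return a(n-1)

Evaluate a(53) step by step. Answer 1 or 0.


a(53) = b(52)
b(52) = a(51)
a(51) = b(50)
b(50) = a(49)
a(49) = b(48)
b(48) = a(47)
a(47) = b(46)
b(46) = a(45)
a(45) = b(44)
b(44) = a(43)
a(43) = b(42)
b(42) = a(41)
a(41) = b(40)
b(40) = a(39)
a(39) = b(38)
b(38) = a(37)
a(37) = b(36)
b(36) = a(35)
a(35) = b(34)
b(34) = a(33)
a(33) = b(32)
b(32) = a(31)
a(31) = b(30)
b(30) = a(29)
a(29) = b(28)
b(28) = a(27)
a(27) = b(26)
b(26) = a(25)
a(25) = b(24)
b(24) = a(23)
a(23) = b(22)
b(22) = a(21)
a(21) = b(20)
b(20) = a(19)
a(19) = b(18)
b(18) = a(17)
a(17) = b(16)
b(16) = a(15)
a(15) = b(14)
b(14) = a(13)
a(13) = b(12)
b(12) = a(11)
a(11) = b(10)
b(10) = a(9)
a(9) = b(8)
b(8) = a(7)
a(7) = b(6)
b(6) = a(5)
a(5) = b(4)
b(4) = a(3)
a(3) = b(2)
b(2) = a(1)
a(1) = b(0)
b(0) = 0  (base case)
Result: 0

0


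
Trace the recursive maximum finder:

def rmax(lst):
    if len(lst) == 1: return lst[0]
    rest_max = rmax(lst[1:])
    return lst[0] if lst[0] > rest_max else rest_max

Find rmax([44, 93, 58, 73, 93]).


rmax([44, 93, 58, 73, 93]): compare 44 with rmax([93, 58, 73, 93])
rmax([93, 58, 73, 93]): compare 93 with rmax([58, 73, 93])
rmax([58, 73, 93]): compare 58 with rmax([73, 93])
rmax([73, 93]): compare 73 with rmax([93])
rmax([93]) = 93  (base case)
Compare 73 with 93 -> 93
Compare 58 with 93 -> 93
Compare 93 with 93 -> 93
Compare 44 with 93 -> 93

93


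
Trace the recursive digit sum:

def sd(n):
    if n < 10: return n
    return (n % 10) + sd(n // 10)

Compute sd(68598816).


sd(68598816) = 6 + sd(6859881)
sd(6859881) = 1 + sd(685988)
sd(685988) = 8 + sd(68598)
sd(68598) = 8 + sd(6859)
sd(6859) = 9 + sd(685)
sd(685) = 5 + sd(68)
sd(68) = 8 + sd(6)
sd(6) = 6  (base case)
Total: 6 + 1 + 8 + 8 + 9 + 5 + 8 + 6 = 51

51


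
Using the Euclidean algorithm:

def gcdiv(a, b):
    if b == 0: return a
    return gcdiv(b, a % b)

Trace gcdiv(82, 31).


gcdiv(82, 31) = gcdiv(31, 20)
gcdiv(31, 20) = gcdiv(20, 11)
gcdiv(20, 11) = gcdiv(11, 9)
gcdiv(11, 9) = gcdiv(9, 2)
gcdiv(9, 2) = gcdiv(2, 1)
gcdiv(2, 1) = gcdiv(1, 0)
gcdiv(1, 0) = 1  (base case)

1


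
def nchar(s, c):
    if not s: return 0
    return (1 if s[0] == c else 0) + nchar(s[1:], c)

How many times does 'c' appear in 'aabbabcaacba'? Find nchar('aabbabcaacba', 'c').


s[0]='a' != 'c' -> 0
s[0]='a' != 'c' -> 0
s[0]='b' != 'c' -> 0
s[0]='b' != 'c' -> 0
s[0]='a' != 'c' -> 0
s[0]='b' != 'c' -> 0
s[0]='c' == 'c' -> 1
s[0]='a' != 'c' -> 0
s[0]='a' != 'c' -> 0
s[0]='c' == 'c' -> 1
s[0]='b' != 'c' -> 0
s[0]='a' != 'c' -> 0
Sum: 0 + 0 + 0 + 0 + 0 + 0 + 1 + 0 + 0 + 1 + 0 + 0 = 2

2


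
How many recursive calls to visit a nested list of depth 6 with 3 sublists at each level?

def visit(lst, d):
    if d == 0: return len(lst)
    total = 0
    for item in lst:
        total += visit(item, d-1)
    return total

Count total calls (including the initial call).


At depth 0 (root): 1 call
At depth 1: each of 1 parents calls visit on 3 children = 3 calls
At depth 2: each of 3 parents calls visit on 3 children = 9 calls
At depth 3: each of 9 parents calls visit on 3 children = 27 calls
At depth 4: each of 27 parents calls visit on 3 children = 81 calls
At depth 5: each of 81 parents calls visit on 3 children = 243 calls
At depth 6: each of 243 parents calls visit on 3 children = 729 calls
Total: 1 + 3 + 9 + 27 + 81 + 243 + 729 = 1093

1093


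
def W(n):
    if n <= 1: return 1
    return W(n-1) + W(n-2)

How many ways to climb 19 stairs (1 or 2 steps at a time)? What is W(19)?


Building up from base cases:
W(0) = 1
W(1) = 1
W(2) = W(1) + W(0) = 1 + 1 = 2
W(3) = W(2) + W(1) = 2 + 1 = 3
W(4) = W(3) + W(2) = 3 + 2 = 5
W(5) = W(4) + W(3) = 5 + 3 = 8
W(6) = W(5) + W(4) = 8 + 5 = 13
W(7) = W(6) + W(5) = 13 + 8 = 21
W(8) = W(7) + W(6) = 21 + 13 = 34
W(9) = W(8) + W(7) = 34 + 21 = 55
W(10) = W(9) + W(8) = 55 + 34 = 89
W(11) = W(10) + W(9) = 89 + 55 = 144
W(12) = W(11) + W(10) = 144 + 89 = 233
W(13) = W(12) + W(11) = 233 + 144 = 377
W(14) = W(13) + W(12) = 377 + 233 = 610
W(15) = W(14) + W(13) = 610 + 377 = 987
W(16) = W(15) + W(14) = 987 + 610 = 1597
W(17) = W(16) + W(15) = 1597 + 987 = 2584
W(18) = W(17) + W(16) = 2584 + 1597 = 4181
W(19) = W(18) + W(17) = 4181 + 2584 = 6765

6765


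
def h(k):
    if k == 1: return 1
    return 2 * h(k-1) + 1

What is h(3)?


h(3) = 2 * h(2) + 1
h(2) = 2 * h(1) + 1
h(1) = 1  (base case)
h(2) = 2 * 1 + 1 = 3
h(3) = 2 * 3 + 1 = 7

7


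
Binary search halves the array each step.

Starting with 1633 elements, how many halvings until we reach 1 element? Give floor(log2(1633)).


1633 / 2 = 816
816 / 2 = 408
408 / 2 = 204
204 / 2 = 102
102 / 2 = 51
51 / 2 = 25
25 / 2 = 12
12 / 2 = 6
6 / 2 = 3
3 / 2 = 1
Reached 1 after 10 halvings

10


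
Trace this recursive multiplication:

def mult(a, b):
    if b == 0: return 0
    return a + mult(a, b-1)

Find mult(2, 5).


mult(2, 5) = 2 + mult(2, 4)
mult(2, 4) = 2 + mult(2, 3)
mult(2, 3) = 2 + mult(2, 2)
mult(2, 2) = 2 + mult(2, 1)
mult(2, 1) = 2 + mult(2, 0)
mult(2, 0) = 0  (base case)
Total: 2 + 2 + 2 + 2 + 2 + 0 = 10

10


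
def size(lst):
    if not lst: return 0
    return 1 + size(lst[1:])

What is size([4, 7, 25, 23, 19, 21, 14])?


size([4, 7, 25, 23, 19, 21, 14]) = 1 + size([7, 25, 23, 19, 21, 14])
size([7, 25, 23, 19, 21, 14]) = 1 + size([25, 23, 19, 21, 14])
size([25, 23, 19, 21, 14]) = 1 + size([23, 19, 21, 14])
size([23, 19, 21, 14]) = 1 + size([19, 21, 14])
size([19, 21, 14]) = 1 + size([21, 14])
size([21, 14]) = 1 + size([14])
size([14]) = 1 + size([])
size([]) = 0  (base case)
Unwinding: 1 + 1 + 1 + 1 + 1 + 1 + 1 + 0 = 7

7


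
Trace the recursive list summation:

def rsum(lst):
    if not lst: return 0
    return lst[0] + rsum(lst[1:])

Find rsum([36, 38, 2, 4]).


rsum([36, 38, 2, 4]) = 36 + rsum([38, 2, 4])
rsum([38, 2, 4]) = 38 + rsum([2, 4])
rsum([2, 4]) = 2 + rsum([4])
rsum([4]) = 4 + rsum([])
rsum([]) = 0  (base case)
Total: 36 + 38 + 2 + 4 + 0 = 80

80


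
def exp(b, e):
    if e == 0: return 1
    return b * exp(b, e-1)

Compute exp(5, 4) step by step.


exp(5, 4)
= 5 * exp(5, 3)
= 5 * 5 * exp(5, 2)
= 5 * 5 * 5 * exp(5, 1)
= 5 * 5 * 5 * 5 * exp(5, 0)
= 5 * 5 * 5 * 5 * 1
= 625

625


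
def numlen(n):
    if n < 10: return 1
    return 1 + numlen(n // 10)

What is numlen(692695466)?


numlen(692695466) = 1 + numlen(69269546)
numlen(69269546) = 1 + numlen(6926954)
numlen(6926954) = 1 + numlen(692695)
numlen(692695) = 1 + numlen(69269)
numlen(69269) = 1 + numlen(6926)
numlen(6926) = 1 + numlen(692)
numlen(692) = 1 + numlen(69)
numlen(69) = 1 + numlen(6)
numlen(6) = 1  (base case: 6 < 10)
Unwinding: 1 + 1 + 1 + 1 + 1 + 1 + 1 + 1 + 1 = 9

9


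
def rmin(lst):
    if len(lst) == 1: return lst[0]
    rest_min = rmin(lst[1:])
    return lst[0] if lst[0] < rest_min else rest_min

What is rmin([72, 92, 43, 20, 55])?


rmin([72, 92, 43, 20, 55]): compare 72 with rmin([92, 43, 20, 55])
rmin([92, 43, 20, 55]): compare 92 with rmin([43, 20, 55])
rmin([43, 20, 55]): compare 43 with rmin([20, 55])
rmin([20, 55]): compare 20 with rmin([55])
rmin([55]) = 55  (base case)
Compare 20 with 55 -> 20
Compare 43 with 20 -> 20
Compare 92 with 20 -> 20
Compare 72 with 20 -> 20

20


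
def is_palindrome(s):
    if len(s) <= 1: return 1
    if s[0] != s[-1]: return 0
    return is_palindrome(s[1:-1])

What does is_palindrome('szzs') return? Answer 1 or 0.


is_palindrome('szzs'): s[0]='s' == s[-1]='s' -> check is_palindrome('zz')
is_palindrome('zz'): s[0]='z' == s[-1]='z' -> check is_palindrome('')
is_palindrome(''): len <= 1 -> return 1  (base case)
Result: 1 (palindrome)

1


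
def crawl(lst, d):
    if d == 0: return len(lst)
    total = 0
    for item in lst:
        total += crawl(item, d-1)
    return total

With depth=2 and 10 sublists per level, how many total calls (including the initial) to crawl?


At depth 0 (root): 1 call
At depth 1: each of 1 parents calls crawl on 10 children = 10 calls
At depth 2: each of 10 parents calls crawl on 10 children = 100 calls
Total: 1 + 10 + 100 = 111

111


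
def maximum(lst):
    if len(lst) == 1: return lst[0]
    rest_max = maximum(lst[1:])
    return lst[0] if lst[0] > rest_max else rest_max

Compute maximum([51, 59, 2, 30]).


maximum([51, 59, 2, 30]): compare 51 with maximum([59, 2, 30])
maximum([59, 2, 30]): compare 59 with maximum([2, 30])
maximum([2, 30]): compare 2 with maximum([30])
maximum([30]) = 30  (base case)
Compare 2 with 30 -> 30
Compare 59 with 30 -> 59
Compare 51 with 59 -> 59

59


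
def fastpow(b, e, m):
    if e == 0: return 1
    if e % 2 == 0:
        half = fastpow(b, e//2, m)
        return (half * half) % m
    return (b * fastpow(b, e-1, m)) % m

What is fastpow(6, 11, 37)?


fastpow(6, 11, 37): e is odd, compute fastpow(6, 10, 37)
  fastpow(6, 10, 37): e is even, compute fastpow(6, 5, 37)
    fastpow(6, 5, 37): e is odd, compute fastpow(6, 4, 37)
      fastpow(6, 4, 37): e is even, compute fastpow(6, 2, 37)
        fastpow(6, 2, 37): e is even, compute fastpow(6, 1, 37)
          fastpow(6, 1, 37): e is odd, compute fastpow(6, 0, 37)
          fastpow(6, 0, 37) = 1
          (6 * 1) % 37 = 6
        half=6, (6*6) % 37 = 36
      half=36, (36*36) % 37 = 1
    (6 * 1) % 37 = 6
  half=6, (6*6) % 37 = 36
(6 * 36) % 37 = 31

31


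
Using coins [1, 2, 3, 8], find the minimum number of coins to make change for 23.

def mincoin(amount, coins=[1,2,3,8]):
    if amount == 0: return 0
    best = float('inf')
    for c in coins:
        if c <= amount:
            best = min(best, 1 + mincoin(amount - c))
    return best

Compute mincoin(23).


Building up with DP:
mincoin(0) = 0
mincoin(1) = min(1+mincoin(0)=1+0=1) = 1
mincoin(2) = min(1+mincoin(1)=1+1=2, 1+mincoin(0)=1+0=1) = 1
mincoin(3) = min(1+mincoin(2)=1+1=2, 1+mincoin(1)=1+1=2, 1+mincoin(0)=1+0=1) = 1
mincoin(4) = min(1+mincoin(3)=1+1=2, 1+mincoin(2)=1+1=2, 1+mincoin(1)=1+1=2) = 2
mincoin(5) = min(1+mincoin(4)=1+2=3, 1+mincoin(3)=1+1=2, 1+mincoin(2)=1+1=2) = 2
mincoin(6) = min(1+mincoin(5)=1+2=3, 1+mincoin(4)=1+2=3, 1+mincoin(3)=1+1=2) = 2
mincoin(7) = min(1+mincoin(6)=1+2=3, 1+mincoin(5)=1+2=3, 1+mincoin(4)=1+2=3) = 3
mincoin(8) = min(1+mincoin(7)=1+3=4, 1+mincoin(6)=1+2=3, 1+mincoin(5)=1+2=3, 1+mincoin(0)=1+0=1) = 1
mincoin(9) = min(1+mincoin(8)=1+1=2, 1+mincoin(7)=1+3=4, 1+mincoin(6)=1+2=3, 1+mincoin(1)=1+1=2) = 2
mincoin(10) = min(1+mincoin(9)=1+2=3, 1+mincoin(8)=1+1=2, 1+mincoin(7)=1+3=4, 1+mincoin(2)=1+1=2) = 2
mincoin(11) = min(1+mincoin(10)=1+2=3, 1+mincoin(9)=1+2=3, 1+mincoin(8)=1+1=2, 1+mincoin(3)=1+1=2) = 2
mincoin(12) = min(1+mincoin(11)=1+2=3, 1+mincoin(10)=1+2=3, 1+mincoin(9)=1+2=3, 1+mincoin(4)=1+2=3) = 3
mincoin(13) = min(1+mincoin(12)=1+3=4, 1+mincoin(11)=1+2=3, 1+mincoin(10)=1+2=3, 1+mincoin(5)=1+2=3) = 3
mincoin(14) = min(1+mincoin(13)=1+3=4, 1+mincoin(12)=1+3=4, 1+mincoin(11)=1+2=3, 1+mincoin(6)=1+2=3) = 3
mincoin(15) = min(1+mincoin(14)=1+3=4, 1+mincoin(13)=1+3=4, 1+mincoin(12)=1+3=4, 1+mincoin(7)=1+3=4) = 4
mincoin(16) = min(1+mincoin(15)=1+4=5, 1+mincoin(14)=1+3=4, 1+mincoin(13)=1+3=4, 1+mincoin(8)=1+1=2) = 2
mincoin(17) = min(1+mincoin(16)=1+2=3, 1+mincoin(15)=1+4=5, 1+mincoin(14)=1+3=4, 1+mincoin(9)=1+2=3) = 3
mincoin(18) = min(1+mincoin(17)=1+3=4, 1+mincoin(16)=1+2=3, 1+mincoin(15)=1+4=5, 1+mincoin(10)=1+2=3) = 3
mincoin(19) = min(1+mincoin(18)=1+3=4, 1+mincoin(17)=1+3=4, 1+mincoin(16)=1+2=3, 1+mincoin(11)=1+2=3) = 3
mincoin(20) = min(1+mincoin(19)=1+3=4, 1+mincoin(18)=1+3=4, 1+mincoin(17)=1+3=4, 1+mincoin(12)=1+3=4) = 4
mincoin(21) = min(1+mincoin(20)=1+4=5, 1+mincoin(19)=1+3=4, 1+mincoin(18)=1+3=4, 1+mincoin(13)=1+3=4) = 4
mincoin(22) = min(1+mincoin(21)=1+4=5, 1+mincoin(20)=1+4=5, 1+mincoin(19)=1+3=4, 1+mincoin(14)=1+3=4) = 4
mincoin(23) = min(1+mincoin(22)=1+4=5, 1+mincoin(21)=1+4=5, 1+mincoin(20)=1+4=5, 1+mincoin(15)=1+4=5) = 5

5


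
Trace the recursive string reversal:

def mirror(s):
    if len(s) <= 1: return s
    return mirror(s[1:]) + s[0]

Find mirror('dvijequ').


mirror('dvijequ') = mirror('vijequ') + 'd'
mirror('vijequ') = mirror('ijequ') + 'v'
mirror('ijequ') = mirror('jequ') + 'i'
mirror('jequ') = mirror('equ') + 'j'
mirror('equ') = mirror('qu') + 'e'
mirror('qu') = mirror('u') + 'q'
mirror('u') = 'u'  (base case)
Concatenating: 'u' + 'q' + 'e' + 'j' + 'i' + 'v' + 'd' = 'uqejivd'

uqejivd


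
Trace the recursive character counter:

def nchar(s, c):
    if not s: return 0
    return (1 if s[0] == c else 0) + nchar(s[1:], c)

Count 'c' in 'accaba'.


s[0]='a' != 'c' -> 0
s[0]='c' == 'c' -> 1
s[0]='c' == 'c' -> 1
s[0]='a' != 'c' -> 0
s[0]='b' != 'c' -> 0
s[0]='a' != 'c' -> 0
Sum: 0 + 1 + 1 + 0 + 0 + 0 = 2

2


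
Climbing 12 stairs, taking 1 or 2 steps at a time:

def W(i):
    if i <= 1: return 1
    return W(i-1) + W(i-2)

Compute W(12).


Building up from base cases:
W(0) = 1
W(1) = 1
W(2) = W(1) + W(0) = 1 + 1 = 2
W(3) = W(2) + W(1) = 2 + 1 = 3
W(4) = W(3) + W(2) = 3 + 2 = 5
W(5) = W(4) + W(3) = 5 + 3 = 8
W(6) = W(5) + W(4) = 8 + 5 = 13
W(7) = W(6) + W(5) = 13 + 8 = 21
W(8) = W(7) + W(6) = 21 + 13 = 34
W(9) = W(8) + W(7) = 34 + 21 = 55
W(10) = W(9) + W(8) = 55 + 34 = 89
W(11) = W(10) + W(9) = 89 + 55 = 144
W(12) = W(11) + W(10) = 144 + 89 = 233

233


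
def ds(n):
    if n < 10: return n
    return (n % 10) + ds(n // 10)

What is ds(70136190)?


ds(70136190) = 0 + ds(7013619)
ds(7013619) = 9 + ds(701361)
ds(701361) = 1 + ds(70136)
ds(70136) = 6 + ds(7013)
ds(7013) = 3 + ds(701)
ds(701) = 1 + ds(70)
ds(70) = 0 + ds(7)
ds(7) = 7  (base case)
Total: 0 + 9 + 1 + 6 + 3 + 1 + 0 + 7 = 27

27


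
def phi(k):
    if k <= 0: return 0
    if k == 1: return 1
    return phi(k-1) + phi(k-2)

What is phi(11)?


Computing phi(11) bottom-up:
phi(0) = 0
phi(1) = 1
phi(2) = phi(1) + phi(0) = 1 + 0 = 1
phi(3) = phi(2) + phi(1) = 1 + 1 = 2
phi(4) = phi(3) + phi(2) = 2 + 1 = 3
phi(5) = phi(4) + phi(3) = 3 + 2 = 5
phi(6) = phi(5) + phi(4) = 5 + 3 = 8
phi(7) = phi(6) + phi(5) = 8 + 5 = 13
phi(8) = phi(7) + phi(6) = 13 + 8 = 21
phi(9) = phi(8) + phi(7) = 21 + 13 = 34
phi(10) = phi(9) + phi(8) = 34 + 21 = 55
phi(11) = phi(10) + phi(9) = 55 + 34 = 89

89


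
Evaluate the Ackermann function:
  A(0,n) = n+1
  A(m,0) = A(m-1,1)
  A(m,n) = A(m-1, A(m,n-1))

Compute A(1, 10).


A(1, 10) = A(0, A(1, 9))
  A(1, 9) = A(0, A(1, 8))
    A(1, 8) = A(0, A(1, 7))
      A(1, 7) = A(0, A(1, 6))
        A(1, 6) = A(0, A(1, 5))
          A(1, 5) = A(0, A(1, 4))
          A(1, 4) = A(0, A(1, 3))
          A(1, 3) = A(0, A(1, 2))
          A(1, 2) = A(0, A(1, 1))
          A(1, 1) = A(0, A(1, 0))
          A(1, 0) = A(0, 1)
          A(0, 1) = 2
            = A(0, 2)
          A(0, 2) = 3
            = A(0, 3)
          A(0, 3) = 4
            = A(0, 4)
          A(0, 4) = 5
            = A(0, 5)
          A(0, 5) = 6
            = A(0, 6)
          A(0, 6) = 7
          = A(0, 7)
          A(0, 7) = 8
        = A(0, 8)
... (trace truncated)
Result: A(1, 10) = 12

12


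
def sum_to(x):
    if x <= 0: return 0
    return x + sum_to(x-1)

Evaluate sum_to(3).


sum_to(3)
= 3 + 2 + 1 + sum_to(0)
= 3 + 2 + 1 + 0
= 6

6


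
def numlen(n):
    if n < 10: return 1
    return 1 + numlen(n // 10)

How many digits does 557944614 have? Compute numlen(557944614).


numlen(557944614) = 1 + numlen(55794461)
numlen(55794461) = 1 + numlen(5579446)
numlen(5579446) = 1 + numlen(557944)
numlen(557944) = 1 + numlen(55794)
numlen(55794) = 1 + numlen(5579)
numlen(5579) = 1 + numlen(557)
numlen(557) = 1 + numlen(55)
numlen(55) = 1 + numlen(5)
numlen(5) = 1  (base case: 5 < 10)
Unwinding: 1 + 1 + 1 + 1 + 1 + 1 + 1 + 1 + 1 = 9

9


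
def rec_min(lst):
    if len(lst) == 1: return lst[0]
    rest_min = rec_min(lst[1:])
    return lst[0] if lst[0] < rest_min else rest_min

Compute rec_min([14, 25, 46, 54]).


rec_min([14, 25, 46, 54]): compare 14 with rec_min([25, 46, 54])
rec_min([25, 46, 54]): compare 25 with rec_min([46, 54])
rec_min([46, 54]): compare 46 with rec_min([54])
rec_min([54]) = 54  (base case)
Compare 46 with 54 -> 46
Compare 25 with 46 -> 25
Compare 14 with 25 -> 14

14


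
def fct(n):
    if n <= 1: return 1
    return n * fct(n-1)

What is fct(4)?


fct(4)
= 4 * fct(3)
= 4 * 3 * fct(2)
= 4 * 3 * 2 * fct(1)
= 4 * 3 * 2 * 1
= 24

24


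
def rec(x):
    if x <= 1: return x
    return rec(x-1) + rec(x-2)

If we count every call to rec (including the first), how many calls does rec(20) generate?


Let C(n) = total calls for rec(n)
C(0) = 1, C(1) = 1
C(2) = 1 + C(1) + C(0) = 1 + 1 + 1 = 3
C(3) = 1 + C(2) + C(1) = 1 + 3 + 1 = 5
C(4) = 1 + C(3) + C(2) = 1 + 5 + 3 = 9
C(5) = 1 + C(4) + C(3) = 1 + 9 + 5 = 15
C(6) = 1 + C(5) + C(4) = 1 + 15 + 9 = 25
C(7) = 1 + C(6) + C(5) = 1 + 25 + 15 = 41
C(8) = 1 + C(7) + C(6) = 1 + 41 + 25 = 67
C(9) = 1 + C(8) + C(7) = 1 + 67 + 41 = 109
C(10) = 1 + C(9) + C(8) = 1 + 109 + 67 = 177
C(11) = 1 + C(10) + C(9) = 1 + 177 + 109 = 287
C(12) = 1 + C(11) + C(10) = 1 + 287 + 177 = 465
C(13) = 1 + C(12) + C(11) = 1 + 465 + 287 = 753
C(14) = 1 + C(13) + C(12) = 1 + 753 + 465 = 1219
C(15) = 1 + C(14) + C(13) = 1 + 1219 + 753 = 1973
C(16) = 1 + C(15) + C(14) = 1 + 1973 + 1219 = 3193
C(17) = 1 + C(16) + C(15) = 1 + 3193 + 1973 = 5167
C(18) = 1 + C(17) + C(16) = 1 + 5167 + 3193 = 8361
C(19) = 1 + C(18) + C(17) = 1 + 8361 + 5167 = 13529
C(20) = 1 + C(19) + C(18) = 1 + 13529 + 8361 = 21891

21891


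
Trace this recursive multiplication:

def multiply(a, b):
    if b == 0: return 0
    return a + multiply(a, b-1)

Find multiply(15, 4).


multiply(15, 4) = 15 + multiply(15, 3)
multiply(15, 3) = 15 + multiply(15, 2)
multiply(15, 2) = 15 + multiply(15, 1)
multiply(15, 1) = 15 + multiply(15, 0)
multiply(15, 0) = 0  (base case)
Total: 15 + 15 + 15 + 15 + 0 = 60

60
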